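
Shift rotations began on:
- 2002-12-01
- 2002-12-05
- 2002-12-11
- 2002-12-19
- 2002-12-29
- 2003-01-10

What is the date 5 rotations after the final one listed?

2003-04-10

Gaps: 4, 6, 8, 10, 12 days — each gap is 2 larger than the previous one.
Next gap: 14 days. 2003-01-10 + 14 days = 2003-01-24.
Next gap: 16 days. 2003-01-24 + 16 days = 2003-02-09.
Next gap: 18 days. 2003-02-09 + 18 days = 2003-02-27.
Next gap: 20 days. 2003-02-27 + 20 days = 2003-03-19.
Next gap: 22 days. 2003-03-19 + 22 days = 2003-04-10.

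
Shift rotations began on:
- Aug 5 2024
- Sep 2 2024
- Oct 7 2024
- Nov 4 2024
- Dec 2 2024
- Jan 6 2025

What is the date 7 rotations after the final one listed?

Aug 4 2025

All dates are Mondays, 28, 35, 28, 28, 35 days apart.
Specifically, the 1st Monday of each month.
1st Monday of February 2025: Feb 3 2025.
March 2025 — 1st Monday is Mar 3 2025.
April 2025 — 1st Monday is Apr 7 2025.
1st Monday of May 2025: May 5 2025.
June 2025 — 1st Monday is Jun 2 2025.
July 2025 — 1st Monday is Jul 7 2025.
1st Monday of August 2025: Aug 4 2025.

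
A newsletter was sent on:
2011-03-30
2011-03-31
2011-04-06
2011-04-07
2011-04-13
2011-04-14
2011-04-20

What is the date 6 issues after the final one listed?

Gaps: 1, 6, 1, 6, 1, 6 days — not constant, but cyclic with period 2.
The events fall on every Wednesday and Thursday.
The following Thursday is 2011-04-21.
Next Wednesday: 2011-04-27.
Next Thursday: 2011-04-28.
The following Wednesday is 2011-05-04.
Next Thursday: 2011-05-05.
Next Wednesday: 2011-05-11.

2011-05-11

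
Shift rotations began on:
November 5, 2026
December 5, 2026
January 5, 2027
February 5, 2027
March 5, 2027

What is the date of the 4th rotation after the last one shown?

July 5, 2027

Each date is the 5th; the gaps (30, 31, 31, 28) track the month lengths.
The rule is the 5th of each month.
Next: April 2027 → April 5, 2027.
May 2027: May 5, 2027.
Next: June 2027 → June 5, 2027.
July 2027: July 5, 2027.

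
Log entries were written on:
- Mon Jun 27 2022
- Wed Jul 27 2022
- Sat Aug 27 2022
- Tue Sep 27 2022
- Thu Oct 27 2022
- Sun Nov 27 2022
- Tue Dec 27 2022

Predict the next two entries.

Gaps: 30, 31, 31, 30, 31, 30 days — not constant. Every event is on the 27th of the month.
Pattern: the 27th of each month.
Next: January 2023 → Fri Jan 27 2023.
February 2023: Mon Feb 27 2023.

Fri Jan 27 2023, Mon Feb 27 2023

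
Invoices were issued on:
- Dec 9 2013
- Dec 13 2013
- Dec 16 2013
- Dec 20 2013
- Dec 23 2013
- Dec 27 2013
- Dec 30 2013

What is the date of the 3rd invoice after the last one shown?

Every event lands on a Monday or Friday (gaps cycle 4, 3, 4, 3, 4, 3).
So the schedule is: every Monday and Friday.
The following Friday is Jan 3 2014.
The following Monday is Jan 6 2014.
Next Friday: Jan 10 2014.

Jan 10 2014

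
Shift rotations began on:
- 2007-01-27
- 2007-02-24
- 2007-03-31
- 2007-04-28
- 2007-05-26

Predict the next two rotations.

All Saturdays; the gaps (28, 35, 28, 28) vary with month length.
This is the last Saturday of each month.
June 2007 ends with Saturday 2007-06-30.
July 2007 ends with Saturday 2007-07-28.

2007-06-30, 2007-07-28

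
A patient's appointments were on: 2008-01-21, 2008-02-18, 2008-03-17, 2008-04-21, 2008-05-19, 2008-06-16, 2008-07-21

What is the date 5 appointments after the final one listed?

2008-12-15

Gaps: 28, 28, 35, 28, 28, 35 days — a mix of 28 and 35. Every date is a Monday.
Each is the 3rd Monday of its month.
August 2008 — 3rd Monday is 2008-08-18.
3rd Monday of September 2008: 2008-09-15.
3rd Monday of October 2008: 2008-10-20.
November 2008 — 3rd Monday is 2008-11-17.
December 2008 — 3rd Monday is 2008-12-15.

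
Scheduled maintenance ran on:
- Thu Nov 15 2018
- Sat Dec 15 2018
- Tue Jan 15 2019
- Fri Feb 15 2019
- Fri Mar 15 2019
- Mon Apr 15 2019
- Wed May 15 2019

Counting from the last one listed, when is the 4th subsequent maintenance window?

Sun Sep 15 2019

Each date is the 15th; the gaps (30, 31, 31, 28, 31, 30) track the month lengths.
The rule is the 15th of each month.
June 2019: Sat Jun 15 2019.
Next: July 2019 → Mon Jul 15 2019.
Next: August 2019 → Thu Aug 15 2019.
September 2019: Sun Sep 15 2019.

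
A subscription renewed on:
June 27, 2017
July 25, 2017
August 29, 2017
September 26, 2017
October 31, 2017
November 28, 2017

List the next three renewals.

Every date is a Tuesday; gaps 28, 35, 28, 35, 28 days.
Each is the last Tuesday of its month (at least one falls on the 29th or later, ruling out '4th Tuesday').
Last Tuesday of December 2017: December 26, 2017.
Last Tuesday of January 2018: January 30, 2018.
Last Tuesday of February 2018: February 27, 2018.

December 26, 2017; January 30, 2018; February 27, 2018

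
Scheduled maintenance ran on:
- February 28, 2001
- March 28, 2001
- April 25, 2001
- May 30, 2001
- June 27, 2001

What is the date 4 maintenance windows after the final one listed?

Every date is a Wednesday; gaps 28, 28, 35, 28 days.
Each is the last Wednesday of its month (at least one falls on the 29th or later, ruling out '4th Wednesday').
July 2001 ends with Wednesday July 25, 2001.
August 2001 ends with Wednesday August 29, 2001.
September 2001 ends with Wednesday September 26, 2001.
October 2001 ends with Wednesday October 31, 2001.

October 31, 2001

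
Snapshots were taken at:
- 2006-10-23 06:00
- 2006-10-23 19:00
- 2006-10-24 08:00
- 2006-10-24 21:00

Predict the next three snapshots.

2006-10-25 10:00, 2006-10-25 23:00, 2006-10-26 12:00

The interval is a steady 13 hours (13, 13, 13).
2006-10-24 21:00 + 13 h = 2006-10-25 10:00.
2006-10-25 10:00 + 13 h = 2006-10-25 23:00.
2006-10-25 23:00 + 13 h = 2006-10-26 12:00.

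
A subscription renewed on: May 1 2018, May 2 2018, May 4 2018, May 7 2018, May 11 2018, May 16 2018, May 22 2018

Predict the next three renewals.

Intervals are 1, 2, 3, 4, 5, 6 days — an arithmetic progression with common difference 1.
Next gap: 7 days. May 22 2018 + 7 days = May 29 2018.
Next gap: 8 days. May 29 2018 + 8 days = Jun 6 2018.
Next gap: 9 days. Jun 6 2018 + 9 days = Jun 15 2018.

May 29 2018, Jun 6 2018, Jun 15 2018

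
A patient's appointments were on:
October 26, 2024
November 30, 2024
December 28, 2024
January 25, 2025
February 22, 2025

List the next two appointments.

March 29, 2025; April 26, 2025

These are Saturdays with 35, 28, 28, 28-day gaps.
Each is the final Saturday of its month — November 30, 2024 is past the 28th, so '4th Saturday' doesn't fit.
Last Saturday of March 2025: March 29, 2025.
April 2025 ends with Saturday April 26, 2025.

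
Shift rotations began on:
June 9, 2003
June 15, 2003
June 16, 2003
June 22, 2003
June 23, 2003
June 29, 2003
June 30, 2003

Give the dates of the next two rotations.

July 6, 2003; July 7, 2003

Gaps: 6, 1, 6, 1, 6, 1 days — not constant, but cyclic with period 2.
The events fall on every Monday and Sunday.
Next Sunday: July 6, 2003.
The following Monday is July 7, 2003.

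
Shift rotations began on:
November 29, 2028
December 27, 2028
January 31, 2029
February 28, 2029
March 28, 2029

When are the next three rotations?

April 25, 2029; May 30, 2029; June 27, 2029

Every date is a Wednesday; gaps 28, 35, 28, 28 days.
Each is the last Wednesday of its month (at least one falls on the 29th or later, ruling out '4th Wednesday').
April 2029 ends with Wednesday April 25, 2029.
Last Wednesday of May 2029: May 30, 2029.
June 2029 ends with Wednesday June 27, 2029.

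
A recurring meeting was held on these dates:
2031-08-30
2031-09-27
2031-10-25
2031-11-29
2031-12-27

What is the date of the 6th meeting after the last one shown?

2032-06-26

Every date is a Saturday; gaps 28, 28, 35, 28 days.
Each is the last Saturday of its month (at least one falls on the 29th or later, ruling out '4th Saturday').
Last Saturday of January 2032: 2032-01-31.
February 2032 ends with Saturday 2032-02-28.
Last Saturday of March 2032: 2032-03-27.
Last Saturday of April 2032: 2032-04-24.
May 2032 ends with Saturday 2032-05-29.
June 2032 ends with Saturday 2032-06-26.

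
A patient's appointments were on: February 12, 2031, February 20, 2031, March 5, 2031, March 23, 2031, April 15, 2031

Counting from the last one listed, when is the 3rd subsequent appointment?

July 23, 2031

Gaps: 8, 13, 18, 23 days — each gap is 5 larger than the previous one.
Next gap: 28 days. April 15, 2031 + 28 days = May 13, 2031.
Next gap: 33 days. May 13, 2031 + 33 days = June 15, 2031.
Next gap: 38 days. June 15, 2031 + 38 days = July 23, 2031.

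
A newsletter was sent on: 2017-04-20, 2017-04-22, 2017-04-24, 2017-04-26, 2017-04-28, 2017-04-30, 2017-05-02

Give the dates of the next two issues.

Gaps between consecutive events: 2, 2, 2, 2, 2, 2 days — a constant 2-day interval.
2017-05-02 + 2 days = 2017-05-04.
2017-05-04 + 2 days = 2017-05-06.

2017-05-04, 2017-05-06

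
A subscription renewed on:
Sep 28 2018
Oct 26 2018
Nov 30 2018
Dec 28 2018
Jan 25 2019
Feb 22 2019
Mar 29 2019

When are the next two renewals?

All Fridays; the gaps (28, 35, 28, 28, 28, 35) vary with month length.
This is the last Friday of each month.
Last Friday of April 2019: Apr 26 2019.
May 2019 ends with Friday May 31 2019.

Apr 26 2019, May 31 2019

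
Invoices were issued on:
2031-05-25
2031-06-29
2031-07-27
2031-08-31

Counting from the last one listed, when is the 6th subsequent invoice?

2032-02-29

All Sundays; the gaps (35, 28, 35) vary with month length.
This is the last Sunday of each month.
September 2031 ends with Sunday 2031-09-28.
Last Sunday of October 2031: 2031-10-26.
November 2031 ends with Sunday 2031-11-30.
Last Sunday of December 2031: 2031-12-28.
January 2032 ends with Sunday 2032-01-25.
February 2032 ends with Sunday 2032-02-29.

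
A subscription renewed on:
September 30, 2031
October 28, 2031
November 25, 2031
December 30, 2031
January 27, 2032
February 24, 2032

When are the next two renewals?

March 30, 2032; April 27, 2032

These are Tuesdays with 28, 28, 35, 28, 28-day gaps.
Each is the final Tuesday of its month — September 30, 2031 is past the 28th, so '4th Tuesday' doesn't fit.
March 2032 ends with Tuesday March 30, 2032.
April 2032 ends with Tuesday April 27, 2032.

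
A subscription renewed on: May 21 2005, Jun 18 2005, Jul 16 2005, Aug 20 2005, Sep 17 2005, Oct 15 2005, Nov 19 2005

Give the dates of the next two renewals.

These are Saturdays at 28- or 35-day spacing (28, 28, 35, 28, 28, 35).
The pattern: 3rd Saturday of the month.
3rd Saturday of December 2005: Dec 17 2005.
January 2006 — 3rd Saturday is Jan 21 2006.

Dec 17 2005, Jan 21 2006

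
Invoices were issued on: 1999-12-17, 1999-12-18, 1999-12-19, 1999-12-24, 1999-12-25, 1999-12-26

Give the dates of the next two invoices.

Every event lands on a Friday or Saturday or Sunday (gaps cycle 1, 1, 5, 1, 1).
So the schedule is: every Friday, Saturday and Sunday.
Next Friday: 1999-12-31.
The following Saturday is 2000-01-01.

1999-12-31, 2000-01-01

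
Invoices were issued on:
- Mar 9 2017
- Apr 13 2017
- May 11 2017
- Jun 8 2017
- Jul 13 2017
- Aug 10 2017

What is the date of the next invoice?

Sep 14 2017

Gaps: 35, 28, 28, 35, 28 days — a mix of 28 and 35. Every date is a Thursday.
Each is the 2nd Thursday of its month.
2nd Thursday of September 2017: Sep 14 2017.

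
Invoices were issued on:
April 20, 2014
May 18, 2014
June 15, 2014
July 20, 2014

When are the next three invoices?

Gaps: 28, 28, 35 days — a mix of 28 and 35. Every date is a Sunday.
Each is the 3rd Sunday of its month.
3rd Sunday of August 2014: August 17, 2014.
September 2014 — 3rd Sunday is September 21, 2014.
3rd Sunday of October 2014: October 19, 2014.

August 17, 2014; September 21, 2014; October 19, 2014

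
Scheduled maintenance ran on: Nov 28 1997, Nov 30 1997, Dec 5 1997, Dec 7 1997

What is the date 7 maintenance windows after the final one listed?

Gaps: 2, 5, 2 days — not constant, but cyclic with period 2.
The events fall on every Friday and Sunday.
Next Friday: Dec 12 1997.
The following Sunday is Dec 14 1997.
The following Friday is Dec 19 1997.
Next Sunday: Dec 21 1997.
Next Friday: Dec 26 1997.
Next Sunday: Dec 28 1997.
The following Friday is Jan 2 1998.

Jan 2 1998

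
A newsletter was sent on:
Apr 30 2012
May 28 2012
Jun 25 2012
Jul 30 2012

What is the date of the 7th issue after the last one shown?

Feb 25 2013

All Mondays; the gaps (28, 28, 35) vary with month length.
This is the last Monday of each month.
Last Monday of August 2012: Aug 27 2012.
Last Monday of September 2012: Sep 24 2012.
October 2012 ends with Monday Oct 29 2012.
Last Monday of November 2012: Nov 26 2012.
December 2012 ends with Monday Dec 31 2012.
January 2013 ends with Monday Jan 28 2013.
February 2013 ends with Monday Feb 25 2013.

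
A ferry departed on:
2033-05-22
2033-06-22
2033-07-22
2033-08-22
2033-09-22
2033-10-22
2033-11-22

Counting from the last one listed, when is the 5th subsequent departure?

2034-04-22

Gaps: 31, 30, 31, 31, 30, 31 days — not constant. Every event is on the 22nd of the month.
Pattern: the 22nd of each month.
Next: December 2033 → 2033-12-22.
January 2034: 2034-01-22.
February 2034: 2034-02-22.
Next: March 2034 → 2034-03-22.
Next: April 2034 → 2034-04-22.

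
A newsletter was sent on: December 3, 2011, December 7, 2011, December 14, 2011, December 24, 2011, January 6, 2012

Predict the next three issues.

January 22, 2012; February 10, 2012; March 3, 2012

Gaps: 4, 7, 10, 13 days — each gap is 3 larger than the previous one.
Next gap: 16 days. January 6, 2012 + 16 days = January 22, 2012.
Next gap: 19 days. January 22, 2012 + 19 days = February 10, 2012.
Next gap: 22 days. February 10, 2012 + 22 days = March 3, 2012.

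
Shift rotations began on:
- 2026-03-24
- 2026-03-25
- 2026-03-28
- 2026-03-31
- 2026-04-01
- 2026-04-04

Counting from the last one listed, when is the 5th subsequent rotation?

Every event lands on a Tuesday or Wednesday or Saturday (gaps cycle 1, 3, 3, 1, 3).
So the schedule is: every Tuesday, Wednesday and Saturday.
Next Tuesday: 2026-04-07.
The following Wednesday is 2026-04-08.
Next Saturday: 2026-04-11.
The following Tuesday is 2026-04-14.
Next Wednesday: 2026-04-15.

2026-04-15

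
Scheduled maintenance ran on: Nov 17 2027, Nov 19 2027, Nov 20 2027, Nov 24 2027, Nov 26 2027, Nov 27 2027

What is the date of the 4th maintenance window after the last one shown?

Dec 8 2027

The gap pattern 2, 1, 4, 2, 1 repeats every 3 events.
These are the Wednesdays, Fridays and Saturdays of each week.
The following Wednesday is Dec 1 2027.
Next Friday: Dec 3 2027.
Next Saturday: Dec 4 2027.
Next Wednesday: Dec 8 2027.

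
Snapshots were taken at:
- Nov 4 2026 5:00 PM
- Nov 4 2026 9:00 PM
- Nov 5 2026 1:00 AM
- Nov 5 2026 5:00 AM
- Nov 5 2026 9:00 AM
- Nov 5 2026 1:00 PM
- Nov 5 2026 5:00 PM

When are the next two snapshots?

Nov 5 2026 9:00 PM, Nov 6 2026 1:00 AM

Spacing: 4, 4, 4, 4, 4, 4 h — constant 4 h.
Nov 5 2026 5:00 PM + 4 h = Nov 5 2026 9:00 PM.
Nov 5 2026 9:00 PM + 4 h = Nov 6 2026 1:00 AM.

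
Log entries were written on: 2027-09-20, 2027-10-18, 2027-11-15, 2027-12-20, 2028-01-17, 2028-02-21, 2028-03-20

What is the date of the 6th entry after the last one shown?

All dates are Mondays, 28, 28, 35, 28, 35, 28 days apart.
Specifically, the 3rd Monday of each month.
3rd Monday of April 2028: 2028-04-17.
May 2028 — 3rd Monday is 2028-05-15.
June 2028 — 3rd Monday is 2028-06-19.
July 2028 — 3rd Monday is 2028-07-17.
August 2028 — 3rd Monday is 2028-08-21.
September 2028 — 3rd Monday is 2028-09-18.

2028-09-18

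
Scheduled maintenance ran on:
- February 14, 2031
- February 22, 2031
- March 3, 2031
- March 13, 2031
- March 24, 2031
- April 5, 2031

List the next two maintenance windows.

April 18, 2031; May 2, 2031

Intervals are 8, 9, 10, 11, 12 days — an arithmetic progression with common difference 1.
Next gap: 13 days. April 5, 2031 + 13 days = April 18, 2031.
Next gap: 14 days. April 18, 2031 + 14 days = May 2, 2031.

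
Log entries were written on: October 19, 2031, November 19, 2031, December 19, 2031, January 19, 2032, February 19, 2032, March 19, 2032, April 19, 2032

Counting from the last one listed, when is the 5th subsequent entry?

Each date is the 19th; the gaps (31, 30, 31, 31, 29, 31) track the month lengths.
The rule is the 19th of each month.
Next: May 2032 → May 19, 2032.
June 2032: June 19, 2032.
July 2032: July 19, 2032.
Next: August 2032 → August 19, 2032.
Next: September 2032 → September 19, 2032.

September 19, 2032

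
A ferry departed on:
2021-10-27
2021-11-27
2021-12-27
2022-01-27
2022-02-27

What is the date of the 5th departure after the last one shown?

The day-of-month is always 27 (31, 30, 31, 31 days between events).
So this recurs on the 27th of each month.
March 2022: 2022-03-27.
April 2022: 2022-04-27.
May 2022: 2022-05-27.
Next: June 2022 → 2022-06-27.
Next: July 2022 → 2022-07-27.

2022-07-27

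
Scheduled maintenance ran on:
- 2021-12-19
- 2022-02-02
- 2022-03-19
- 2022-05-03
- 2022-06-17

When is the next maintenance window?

Gaps between consecutive events: 45, 45, 45, 45 days — a constant 45-day interval.
2022-06-17 + 45 days = 2022-08-01.

2022-08-01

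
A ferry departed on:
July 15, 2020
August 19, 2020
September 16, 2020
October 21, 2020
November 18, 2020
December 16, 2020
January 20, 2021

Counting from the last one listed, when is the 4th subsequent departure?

These are Wednesdays at 28- or 35-day spacing (35, 28, 35, 28, 28, 35).
The pattern: 3rd Wednesday of the month.
February 2021 — 3rd Wednesday is February 17, 2021.
March 2021 — 3rd Wednesday is March 17, 2021.
3rd Wednesday of April 2021: April 21, 2021.
May 2021 — 3rd Wednesday is May 19, 2021.

May 19, 2021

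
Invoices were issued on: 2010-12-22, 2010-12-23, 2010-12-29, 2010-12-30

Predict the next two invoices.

The gap pattern 1, 6, 1 repeats every 2 events.
These are the Wednesdays and Thursdays of each week.
The following Wednesday is 2011-01-05.
Next Thursday: 2011-01-06.

2011-01-05, 2011-01-06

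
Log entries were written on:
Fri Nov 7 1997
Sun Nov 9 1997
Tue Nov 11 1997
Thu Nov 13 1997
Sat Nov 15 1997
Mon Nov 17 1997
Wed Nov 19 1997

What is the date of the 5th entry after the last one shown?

Sat Nov 29 1997

Gaps between consecutive events: 2, 2, 2, 2, 2, 2 days — a constant 2-day interval.
Wed Nov 19 1997 + 2 days = Fri Nov 21 1997.
Fri Nov 21 1997 + 2 days = Sun Nov 23 1997.
Sun Nov 23 1997 + 2 days = Tue Nov 25 1997.
Tue Nov 25 1997 + 2 days = Thu Nov 27 1997.
Thu Nov 27 1997 + 2 days = Sat Nov 29 1997.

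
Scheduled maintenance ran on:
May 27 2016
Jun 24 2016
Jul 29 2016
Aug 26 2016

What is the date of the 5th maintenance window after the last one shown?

These are Fridays with 28, 35, 28-day gaps.
Each is the final Friday of its month — Jul 29 2016 is past the 28th, so '4th Friday' doesn't fit.
Last Friday of September 2016: Sep 30 2016.
Last Friday of October 2016: Oct 28 2016.
Last Friday of November 2016: Nov 25 2016.
Last Friday of December 2016: Dec 30 2016.
Last Friday of January 2017: Jan 27 2017.

Jan 27 2017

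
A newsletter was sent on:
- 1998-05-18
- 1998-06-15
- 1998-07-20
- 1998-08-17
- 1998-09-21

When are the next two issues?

Gaps: 28, 35, 28, 35 days — a mix of 28 and 35. Every date is a Monday.
Each is the 3rd Monday of its month.
October 1998 — 3rd Monday is 1998-10-19.
November 1998 — 3rd Monday is 1998-11-16.

1998-10-19, 1998-11-16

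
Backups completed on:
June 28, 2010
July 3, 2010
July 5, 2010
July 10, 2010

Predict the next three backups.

Gaps: 5, 2, 5 days — not constant, but cyclic with period 2.
The events fall on every Monday and Saturday.
The following Monday is July 12, 2010.
The following Saturday is July 17, 2010.
Next Monday: July 19, 2010.

July 12, 2010; July 17, 2010; July 19, 2010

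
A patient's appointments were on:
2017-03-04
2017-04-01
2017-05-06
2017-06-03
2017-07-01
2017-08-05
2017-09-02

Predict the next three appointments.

Gaps: 28, 35, 28, 28, 35, 28 days — a mix of 28 and 35. Every date is a Saturday.
Each is the 1st Saturday of its month.
October 2017 — 1st Saturday is 2017-10-07.
November 2017 — 1st Saturday is 2017-11-04.
December 2017 — 1st Saturday is 2017-12-02.

2017-10-07, 2017-11-04, 2017-12-02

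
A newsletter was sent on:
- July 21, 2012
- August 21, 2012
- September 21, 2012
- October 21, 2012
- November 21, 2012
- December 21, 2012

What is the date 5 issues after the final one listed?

Each date is the 21st; the gaps (31, 31, 30, 31, 30) track the month lengths.
The rule is the 21st of each month.
Next: January 2013 → January 21, 2013.
Next: February 2013 → February 21, 2013.
March 2013: March 21, 2013.
Next: April 2013 → April 21, 2013.
May 2013: May 21, 2013.

May 21, 2013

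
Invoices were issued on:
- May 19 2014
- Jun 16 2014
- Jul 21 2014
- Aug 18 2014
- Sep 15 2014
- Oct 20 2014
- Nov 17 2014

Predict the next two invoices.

Dec 15 2014, Jan 19 2015

These are Mondays at 28- or 35-day spacing (28, 35, 28, 28, 35, 28).
The pattern: 3rd Monday of the month.
December 2014 — 3rd Monday is Dec 15 2014.
3rd Monday of January 2015: Jan 19 2015.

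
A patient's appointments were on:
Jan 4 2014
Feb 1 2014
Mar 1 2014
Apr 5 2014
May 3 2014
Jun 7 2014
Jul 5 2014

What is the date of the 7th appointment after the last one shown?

Gaps: 28, 28, 35, 28, 35, 28 days — a mix of 28 and 35. Every date is a Saturday.
Each is the 1st Saturday of its month.
1st Saturday of August 2014: Aug 2 2014.
1st Saturday of September 2014: Sep 6 2014.
1st Saturday of October 2014: Oct 4 2014.
1st Saturday of November 2014: Nov 1 2014.
December 2014 — 1st Saturday is Dec 6 2014.
1st Saturday of January 2015: Jan 3 2015.
February 2015 — 1st Saturday is Feb 7 2015.

Feb 7 2015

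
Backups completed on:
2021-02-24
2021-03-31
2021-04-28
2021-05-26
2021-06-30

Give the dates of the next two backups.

2021-07-28, 2021-08-25

All Wednesdays; the gaps (35, 28, 28, 35) vary with month length.
This is the last Wednesday of each month.
Last Wednesday of July 2021: 2021-07-28.
August 2021 ends with Wednesday 2021-08-25.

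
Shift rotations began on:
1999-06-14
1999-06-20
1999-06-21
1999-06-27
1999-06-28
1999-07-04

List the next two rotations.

1999-07-05, 1999-07-11

Gaps: 6, 1, 6, 1, 6 days — not constant, but cyclic with period 2.
The events fall on every Monday and Sunday.
Next Monday: 1999-07-05.
Next Sunday: 1999-07-11.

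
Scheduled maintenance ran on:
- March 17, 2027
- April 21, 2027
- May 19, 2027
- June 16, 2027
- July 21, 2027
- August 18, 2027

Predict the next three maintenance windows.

All dates are Wednesdays, 35, 28, 28, 35, 28 days apart.
Specifically, the 3rd Wednesday of each month.
September 2027 — 3rd Wednesday is September 15, 2027.
October 2027 — 3rd Wednesday is October 20, 2027.
3rd Wednesday of November 2027: November 17, 2027.

September 15, 2027; October 20, 2027; November 17, 2027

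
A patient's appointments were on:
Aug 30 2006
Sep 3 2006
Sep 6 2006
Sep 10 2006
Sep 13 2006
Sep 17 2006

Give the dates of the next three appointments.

Sep 20 2006, Sep 24 2006, Sep 27 2006

The gap pattern 4, 3, 4, 3, 4 repeats every 2 events.
These are the Wednesdays and Sundays of each week.
Next Wednesday: Sep 20 2006.
The following Sunday is Sep 24 2006.
Next Wednesday: Sep 27 2006.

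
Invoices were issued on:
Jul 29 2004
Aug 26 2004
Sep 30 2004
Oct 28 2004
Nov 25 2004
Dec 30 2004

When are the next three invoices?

Jan 27 2005, Feb 24 2005, Mar 31 2005

All Thursdays; the gaps (28, 35, 28, 28, 35) vary with month length.
This is the last Thursday of each month.
Last Thursday of January 2005: Jan 27 2005.
February 2005 ends with Thursday Feb 24 2005.
March 2005 ends with Thursday Mar 31 2005.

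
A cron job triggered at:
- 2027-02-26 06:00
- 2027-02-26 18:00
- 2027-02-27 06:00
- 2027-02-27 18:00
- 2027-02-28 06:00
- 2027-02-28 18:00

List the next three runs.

Gaps: 12, 12, 12, 12, 12 hours — each event is 12 hours after the previous one.
2027-02-28 18:00 + 12 h = 2027-03-01 06:00.
2027-03-01 06:00 + 12 h = 2027-03-01 18:00.
2027-03-01 18:00 + 12 h = 2027-03-02 06:00.

2027-03-01 06:00, 2027-03-01 18:00, 2027-03-02 06:00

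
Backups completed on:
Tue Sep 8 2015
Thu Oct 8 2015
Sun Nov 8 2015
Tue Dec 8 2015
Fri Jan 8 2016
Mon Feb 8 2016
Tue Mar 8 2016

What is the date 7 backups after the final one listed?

Sat Oct 8 2016

Each date is the 8th; the gaps (30, 31, 30, 31, 31, 29) track the month lengths.
The rule is the 8th of each month.
April 2016: Fri Apr 8 2016.
May 2016: Sun May 8 2016.
Next: June 2016 → Wed Jun 8 2016.
Next: July 2016 → Fri Jul 8 2016.
August 2016: Mon Aug 8 2016.
September 2016: Thu Sep 8 2016.
October 2016: Sat Oct 8 2016.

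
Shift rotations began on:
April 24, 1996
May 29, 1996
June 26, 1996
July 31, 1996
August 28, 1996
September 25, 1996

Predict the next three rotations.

These are Wednesdays with 35, 28, 35, 28, 28-day gaps.
Each is the final Wednesday of its month — May 29, 1996 is past the 28th, so '4th Wednesday' doesn't fit.
October 1996 ends with Wednesday October 30, 1996.
Last Wednesday of November 1996: November 27, 1996.
December 1996 ends with Wednesday December 25, 1996.

October 30, 1996; November 27, 1996; December 25, 1996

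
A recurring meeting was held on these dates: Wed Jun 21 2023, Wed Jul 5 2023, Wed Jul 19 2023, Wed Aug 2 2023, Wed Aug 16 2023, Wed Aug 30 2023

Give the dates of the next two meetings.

Wed Sep 13 2023, Wed Sep 27 2023

Gaps between consecutive events: 14, 14, 14, 14, 14 days — a constant 14-day interval.
Wed Aug 30 2023 + 14 days = Wed Sep 13 2023.
Wed Sep 13 2023 + 14 days = Wed Sep 27 2023.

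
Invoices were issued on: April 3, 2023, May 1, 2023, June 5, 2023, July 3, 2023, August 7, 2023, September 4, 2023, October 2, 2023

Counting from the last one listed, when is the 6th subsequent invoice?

April 1, 2024

These are Mondays at 28- or 35-day spacing (28, 35, 28, 35, 28, 28).
The pattern: 1st Monday of the month.
1st Monday of November 2023: November 6, 2023.
1st Monday of December 2023: December 4, 2023.
1st Monday of January 2024: January 1, 2024.
1st Monday of February 2024: February 5, 2024.
1st Monday of March 2024: March 4, 2024.
April 2024 — 1st Monday is April 1, 2024.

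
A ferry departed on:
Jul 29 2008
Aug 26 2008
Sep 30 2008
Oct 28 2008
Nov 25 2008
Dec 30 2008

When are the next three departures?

These are Tuesdays with 28, 35, 28, 28, 35-day gaps.
Each is the final Tuesday of its month — Jul 29 2008 is past the 28th, so '4th Tuesday' doesn't fit.
January 2009 ends with Tuesday Jan 27 2009.
February 2009 ends with Tuesday Feb 24 2009.
Last Tuesday of March 2009: Mar 31 2009.

Jan 27 2009, Feb 24 2009, Mar 31 2009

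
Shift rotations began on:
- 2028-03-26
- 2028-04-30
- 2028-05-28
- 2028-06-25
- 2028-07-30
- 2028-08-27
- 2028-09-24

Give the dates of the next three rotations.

2028-10-29, 2028-11-26, 2028-12-31

These are Sundays with 35, 28, 28, 35, 28, 28-day gaps.
Each is the final Sunday of its month — 2028-04-30 is past the 28th, so '4th Sunday' doesn't fit.
Last Sunday of October 2028: 2028-10-29.
November 2028 ends with Sunday 2028-11-26.
December 2028 ends with Sunday 2028-12-31.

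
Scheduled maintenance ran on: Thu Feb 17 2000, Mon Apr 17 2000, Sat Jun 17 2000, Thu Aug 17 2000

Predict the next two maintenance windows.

Tue Oct 17 2000, Sun Dec 17 2000

Each date is the 17th; the gaps (60, 61, 61) track the month lengths.
The rule is the 17th of every 2 months.
Next: October 2000 → Tue Oct 17 2000.
Next: December 2000 → Sun Dec 17 2000.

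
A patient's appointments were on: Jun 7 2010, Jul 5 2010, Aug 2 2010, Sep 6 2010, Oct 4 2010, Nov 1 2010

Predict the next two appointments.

All dates are Mondays, 28, 28, 35, 28, 28 days apart.
Specifically, the 1st Monday of each month.
1st Monday of December 2010: Dec 6 2010.
January 2011 — 1st Monday is Jan 3 2011.

Dec 6 2010, Jan 3 2011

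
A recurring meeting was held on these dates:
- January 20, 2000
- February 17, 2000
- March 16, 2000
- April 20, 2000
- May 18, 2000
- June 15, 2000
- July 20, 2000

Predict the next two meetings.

August 17, 2000; September 21, 2000

These are Thursdays at 28- or 35-day spacing (28, 28, 35, 28, 28, 35).
The pattern: 3rd Thursday of the month.
August 2000 — 3rd Thursday is August 17, 2000.
3rd Thursday of September 2000: September 21, 2000.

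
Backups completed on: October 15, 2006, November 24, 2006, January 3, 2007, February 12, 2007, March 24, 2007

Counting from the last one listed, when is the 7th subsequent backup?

The spacing is 40, 40, 40, 40 days — always 40 days.
March 24, 2007 + 40 days = May 3, 2007.
May 3, 2007 + 40 days = June 12, 2007.
June 12, 2007 + 40 days = July 22, 2007.
July 22, 2007 + 40 days = August 31, 2007.
August 31, 2007 + 40 days = October 10, 2007.
October 10, 2007 + 40 days = November 19, 2007.
November 19, 2007 + 40 days = December 29, 2007.

December 29, 2007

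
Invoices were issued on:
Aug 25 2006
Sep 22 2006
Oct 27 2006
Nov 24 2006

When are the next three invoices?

All dates are Fridays, 28, 35, 28 days apart.
Specifically, the 4th Friday of each month.
December 2006 — 4th Friday is Dec 22 2006.
4th Friday of January 2007: Jan 26 2007.
4th Friday of February 2007: Feb 23 2007.

Dec 22 2006, Jan 26 2007, Feb 23 2007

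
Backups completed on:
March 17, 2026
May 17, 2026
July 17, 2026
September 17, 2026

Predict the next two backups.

The day-of-month is always 17 (61, 61, 62 days between events).
So this recurs on the 17th of every 2 months.
Next: November 2026 → November 17, 2026.
January 2027: January 17, 2027.

November 17, 2026; January 17, 2027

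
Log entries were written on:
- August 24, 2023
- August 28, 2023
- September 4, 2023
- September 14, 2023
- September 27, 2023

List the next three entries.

Gaps: 4, 7, 10, 13 days — each gap is 3 larger than the previous one.
Next gap: 16 days. September 27, 2023 + 16 days = October 13, 2023.
Next gap: 19 days. October 13, 2023 + 19 days = November 1, 2023.
Next gap: 22 days. November 1, 2023 + 22 days = November 23, 2023.

October 13, 2023; November 1, 2023; November 23, 2023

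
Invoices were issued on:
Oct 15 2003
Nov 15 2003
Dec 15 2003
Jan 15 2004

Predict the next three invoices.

Gaps: 31, 30, 31 days — not constant. Every event is on the 15th of the month.
Pattern: the 15th of each month.
February 2004: Feb 15 2004.
Next: March 2004 → Mar 15 2004.
April 2004: Apr 15 2004.

Feb 15 2004, Mar 15 2004, Apr 15 2004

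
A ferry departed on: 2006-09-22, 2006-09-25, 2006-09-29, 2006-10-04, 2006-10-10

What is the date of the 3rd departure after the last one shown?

2006-11-03

Intervals are 3, 4, 5, 6 days — an arithmetic progression with common difference 1.
Next gap: 7 days. 2006-10-10 + 7 days = 2006-10-17.
Next gap: 8 days. 2006-10-17 + 8 days = 2006-10-25.
Next gap: 9 days. 2006-10-25 + 9 days = 2006-11-03.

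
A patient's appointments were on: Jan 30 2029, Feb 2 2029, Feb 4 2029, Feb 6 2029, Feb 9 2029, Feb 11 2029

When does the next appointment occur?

Feb 13 2029

Gaps: 3, 2, 2, 3, 2 days — not constant, but cyclic with period 3.
The events fall on every Tuesday, Friday and Sunday.
Next Tuesday: Feb 13 2029.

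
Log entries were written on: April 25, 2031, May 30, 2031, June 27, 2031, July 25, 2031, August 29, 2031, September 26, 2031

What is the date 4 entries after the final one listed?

All Fridays; the gaps (35, 28, 28, 35, 28) vary with month length.
This is the last Friday of each month.
October 2031 ends with Friday October 31, 2031.
Last Friday of November 2031: November 28, 2031.
December 2031 ends with Friday December 26, 2031.
January 2032 ends with Friday January 30, 2032.

January 30, 2032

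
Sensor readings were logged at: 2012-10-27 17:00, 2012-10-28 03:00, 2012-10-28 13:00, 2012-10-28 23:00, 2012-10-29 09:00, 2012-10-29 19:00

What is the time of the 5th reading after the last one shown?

The interval is a steady 10 hours (10, 10, 10, 10, 10).
2012-10-29 19:00 + 10 h = 2012-10-30 05:00.
2012-10-30 05:00 + 10 h = 2012-10-30 15:00.
2012-10-30 15:00 + 10 h = 2012-10-31 01:00.
2012-10-31 01:00 + 10 h = 2012-10-31 11:00.
2012-10-31 11:00 + 10 h = 2012-10-31 21:00.

2012-10-31 21:00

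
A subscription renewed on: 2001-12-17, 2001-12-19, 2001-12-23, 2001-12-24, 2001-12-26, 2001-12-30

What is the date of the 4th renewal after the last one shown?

2002-01-07

The gap pattern 2, 4, 1, 2, 4 repeats every 3 events.
These are the Mondays, Wednesdays and Sundays of each week.
The following Monday is 2001-12-31.
The following Wednesday is 2002-01-02.
The following Sunday is 2002-01-06.
The following Monday is 2002-01-07.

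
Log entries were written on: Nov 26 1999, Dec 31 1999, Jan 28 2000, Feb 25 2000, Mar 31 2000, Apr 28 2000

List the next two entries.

May 26 2000, Jun 30 2000

All Fridays; the gaps (35, 28, 28, 35, 28) vary with month length.
This is the last Friday of each month.
May 2000 ends with Friday May 26 2000.
Last Friday of June 2000: Jun 30 2000.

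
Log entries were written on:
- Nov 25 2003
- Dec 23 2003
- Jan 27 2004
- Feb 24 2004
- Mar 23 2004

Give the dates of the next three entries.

All dates are Tuesdays, 28, 35, 28, 28 days apart.
Specifically, the 4th Tuesday of each month.
April 2004 — 4th Tuesday is Apr 27 2004.
4th Tuesday of May 2004: May 25 2004.
June 2004 — 4th Tuesday is Jun 22 2004.

Apr 27 2004, May 25 2004, Jun 22 2004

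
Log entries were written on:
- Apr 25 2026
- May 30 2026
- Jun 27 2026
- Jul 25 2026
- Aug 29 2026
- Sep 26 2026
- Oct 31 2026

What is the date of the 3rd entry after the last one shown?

Every date is a Saturday; gaps 35, 28, 28, 35, 28, 35 days.
Each is the last Saturday of its month (at least one falls on the 29th or later, ruling out '4th Saturday').
November 2026 ends with Saturday Nov 28 2026.
Last Saturday of December 2026: Dec 26 2026.
January 2027 ends with Saturday Jan 30 2027.

Jan 30 2027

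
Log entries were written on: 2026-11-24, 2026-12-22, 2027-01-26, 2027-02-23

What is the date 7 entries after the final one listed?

2027-09-28

All dates are Tuesdays, 28, 35, 28 days apart.
Specifically, the 4th Tuesday of each month.
March 2027 — 4th Tuesday is 2027-03-23.
April 2027 — 4th Tuesday is 2027-04-27.
4th Tuesday of May 2027: 2027-05-25.
June 2027 — 4th Tuesday is 2027-06-22.
4th Tuesday of July 2027: 2027-07-27.
August 2027 — 4th Tuesday is 2027-08-24.
September 2027 — 4th Tuesday is 2027-09-28.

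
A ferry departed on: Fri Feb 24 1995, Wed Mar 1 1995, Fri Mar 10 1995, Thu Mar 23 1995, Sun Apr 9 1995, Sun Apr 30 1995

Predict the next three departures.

Intervals are 5, 9, 13, 17, 21 days — an arithmetic progression with common difference 4.
Next gap: 25 days. Sun Apr 30 1995 + 25 days = Thu May 25 1995.
Next gap: 29 days. Thu May 25 1995 + 29 days = Fri Jun 23 1995.
Next gap: 33 days. Fri Jun 23 1995 + 33 days = Wed Jul 26 1995.

Thu May 25 1995, Fri Jun 23 1995, Wed Jul 26 1995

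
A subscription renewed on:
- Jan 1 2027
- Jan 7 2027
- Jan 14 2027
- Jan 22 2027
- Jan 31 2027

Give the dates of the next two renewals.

Feb 10 2027, Feb 21 2027

Gaps: 6, 7, 8, 9 days — each gap is 1 larger than the previous one.
Next gap: 10 days. Jan 31 2027 + 10 days = Feb 10 2027.
Next gap: 11 days. Feb 10 2027 + 11 days = Feb 21 2027.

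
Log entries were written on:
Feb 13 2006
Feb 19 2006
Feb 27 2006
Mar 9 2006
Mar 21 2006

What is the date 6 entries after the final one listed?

Jul 13 2006

Gaps: 6, 8, 10, 12 days — each gap is 2 larger than the previous one.
Next gap: 14 days. Mar 21 2006 + 14 days = Apr 4 2006.
Next gap: 16 days. Apr 4 2006 + 16 days = Apr 20 2006.
Next gap: 18 days. Apr 20 2006 + 18 days = May 8 2006.
Next gap: 20 days. May 8 2006 + 20 days = May 28 2006.
Next gap: 22 days. May 28 2006 + 22 days = Jun 19 2006.
Next gap: 24 days. Jun 19 2006 + 24 days = Jul 13 2006.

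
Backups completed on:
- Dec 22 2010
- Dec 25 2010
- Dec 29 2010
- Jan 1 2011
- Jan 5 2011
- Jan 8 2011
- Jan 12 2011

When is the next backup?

The gap pattern 3, 4, 3, 4, 3, 4 repeats every 2 events.
These are the Wednesdays and Saturdays of each week.
The following Saturday is Jan 15 2011.

Jan 15 2011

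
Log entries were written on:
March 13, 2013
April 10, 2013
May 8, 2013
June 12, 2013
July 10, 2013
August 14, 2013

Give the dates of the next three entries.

September 11, 2013; October 9, 2013; November 13, 2013

Gaps: 28, 28, 35, 28, 35 days — a mix of 28 and 35. Every date is a Wednesday.
Each is the 2nd Wednesday of its month.
2nd Wednesday of September 2013: September 11, 2013.
October 2013 — 2nd Wednesday is October 9, 2013.
November 2013 — 2nd Wednesday is November 13, 2013.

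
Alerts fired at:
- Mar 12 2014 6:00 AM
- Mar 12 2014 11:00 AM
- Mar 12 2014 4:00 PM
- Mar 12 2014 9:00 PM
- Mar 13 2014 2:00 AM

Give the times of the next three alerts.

Mar 13 2014 7:00 AM, Mar 13 2014 12:00 PM, Mar 13 2014 5:00 PM

Spacing: 5, 5, 5, 5 h — constant 5 h.
Mar 13 2014 2:00 AM + 5 h = Mar 13 2014 7:00 AM.
Mar 13 2014 7:00 AM + 5 h = Mar 13 2014 12:00 PM.
Mar 13 2014 12:00 PM + 5 h = Mar 13 2014 5:00 PM.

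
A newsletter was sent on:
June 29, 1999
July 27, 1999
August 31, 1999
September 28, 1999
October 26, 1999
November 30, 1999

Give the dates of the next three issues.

December 28, 1999; January 25, 2000; February 29, 2000

These are Tuesdays with 28, 35, 28, 28, 35-day gaps.
Each is the final Tuesday of its month — June 29, 1999 is past the 28th, so '4th Tuesday' doesn't fit.
Last Tuesday of December 1999: December 28, 1999.
January 2000 ends with Tuesday January 25, 2000.
February 2000 ends with Tuesday February 29, 2000.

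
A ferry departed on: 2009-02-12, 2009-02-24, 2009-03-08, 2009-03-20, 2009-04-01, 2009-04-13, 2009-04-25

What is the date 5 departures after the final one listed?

2009-06-24

The spacing is 12, 12, 12, 12, 12, 12 days — always 12 days.
2009-04-25 + 12 days = 2009-05-07.
2009-05-07 + 12 days = 2009-05-19.
2009-05-19 + 12 days = 2009-05-31.
2009-05-31 + 12 days = 2009-06-12.
2009-06-12 + 12 days = 2009-06-24.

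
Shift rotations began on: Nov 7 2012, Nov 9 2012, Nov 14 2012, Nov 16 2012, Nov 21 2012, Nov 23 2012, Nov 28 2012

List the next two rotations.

Gaps: 2, 5, 2, 5, 2, 5 days — not constant, but cyclic with period 2.
The events fall on every Wednesday and Friday.
Next Friday: Nov 30 2012.
Next Wednesday: Dec 5 2012.

Nov 30 2012, Dec 5 2012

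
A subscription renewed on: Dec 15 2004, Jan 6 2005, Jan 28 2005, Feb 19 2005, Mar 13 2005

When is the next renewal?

Apr 4 2005

Gaps between consecutive events: 22, 22, 22, 22 days — a constant 22-day interval.
Mar 13 2005 + 22 days = Apr 4 2005.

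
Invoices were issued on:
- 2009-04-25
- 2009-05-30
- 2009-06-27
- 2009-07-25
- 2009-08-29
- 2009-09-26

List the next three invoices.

These are Saturdays with 35, 28, 28, 35, 28-day gaps.
Each is the final Saturday of its month — 2009-05-30 is past the 28th, so '4th Saturday' doesn't fit.
Last Saturday of October 2009: 2009-10-31.
November 2009 ends with Saturday 2009-11-28.
December 2009 ends with Saturday 2009-12-26.

2009-10-31, 2009-11-28, 2009-12-26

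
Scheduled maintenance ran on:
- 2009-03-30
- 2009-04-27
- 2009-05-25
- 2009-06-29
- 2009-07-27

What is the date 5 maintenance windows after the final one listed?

These are Mondays with 28, 28, 35, 28-day gaps.
Each is the final Monday of its month — 2009-03-30 is past the 28th, so '4th Monday' doesn't fit.
Last Monday of August 2009: 2009-08-31.
September 2009 ends with Monday 2009-09-28.
October 2009 ends with Monday 2009-10-26.
Last Monday of November 2009: 2009-11-30.
December 2009 ends with Monday 2009-12-28.

2009-12-28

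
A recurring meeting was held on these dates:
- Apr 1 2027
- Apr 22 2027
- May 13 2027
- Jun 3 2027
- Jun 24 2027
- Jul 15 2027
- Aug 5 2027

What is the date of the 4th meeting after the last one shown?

Every event comes 21 days after the last (21, 21, 21, 21, 21, 21).
Aug 5 2027 + 21 days = Aug 26 2027.
Aug 26 2027 + 21 days = Sep 16 2027.
Sep 16 2027 + 21 days = Oct 7 2027.
Oct 7 2027 + 21 days = Oct 28 2027.

Oct 28 2027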